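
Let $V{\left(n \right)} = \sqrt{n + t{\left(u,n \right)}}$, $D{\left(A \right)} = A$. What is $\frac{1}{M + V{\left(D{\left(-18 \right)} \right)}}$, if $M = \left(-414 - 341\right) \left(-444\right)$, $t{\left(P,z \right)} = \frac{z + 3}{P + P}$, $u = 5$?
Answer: $\frac{223480}{74914965613} - \frac{i \sqrt{78}}{224744896839} \approx 2.9831 \cdot 10^{-6} - 3.9297 \cdot 10^{-11} i$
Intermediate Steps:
$t{\left(P,z \right)} = \frac{3 + z}{2 P}$
$V{\left(n \right)} = \sqrt{\frac{3}{10} + \frac{11 n}{10}}$ ($V{\left(n \right)} = \sqrt{n + \frac{3 + n}{2 \cdot 5}} = \sqrt{n + \frac{1}{2} \cdot \frac{1}{5} \left(3 + n\right)} = \sqrt{n + \left(\frac{3}{10} + \frac{n}{10}\right)} = \sqrt{\frac{3}{10} + \frac{11 n}{10}}$)
$M = 335220$ ($M = \left(-755\right) \left(-444\right) = 335220$)
$\frac{1}{M + V{\left(D{\left(-18 \right)} \right)}} = \frac{1}{335220 + \frac{\sqrt{30 + 110 \left(-18\right)}}{10}} = \frac{1}{335220 + \frac{\sqrt{30 - 1980}}{10}} = \frac{1}{335220 + \frac{\sqrt{-1950}}{10}} = \frac{1}{335220 + \frac{5 i \sqrt{78}}{10}} = \frac{1}{335220 + \frac{i \sqrt{78}}{2}}$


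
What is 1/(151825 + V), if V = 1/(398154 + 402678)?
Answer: 800832/121586318401 ≈ 6.5865e-6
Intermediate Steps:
V = 1/800832 ≈ 1.2487e-6
1/(151825 + V) = 1/(151825 + 1/800832) = 1/(121586318401/800832) = 800832/121586318401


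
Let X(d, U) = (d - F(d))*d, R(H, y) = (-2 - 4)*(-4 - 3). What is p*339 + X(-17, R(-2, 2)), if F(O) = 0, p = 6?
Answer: 2323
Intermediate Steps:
R(H, y) = 42 (R(H, y) = -6*(-7) = 42)
X(d, U) = d**2 (X(d, U) = (d - 1*0)*d = (d + 0)*d = d*d = d**2)
p*339 + X(-17, R(-2, 2)) = 6*339 + (-17)**2 = 2034 + 289 = 2323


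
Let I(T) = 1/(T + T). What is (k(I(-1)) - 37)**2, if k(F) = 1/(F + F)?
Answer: 1444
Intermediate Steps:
I(T) = 1/(2*T)
k(F) = 1/(2*F)
(k(I(-1)) - 37)**2 = (1/(2*(((1/2)/(-1)))) - 37)**2 = (1/(2*(((1/2)*(-1)))) - 37)**2 = (1/(2*(-1/2)) - 37)**2 = ((1/2)*(-2) - 37)**2 = (-1 - 37)**2 = (-38)**2 = 1444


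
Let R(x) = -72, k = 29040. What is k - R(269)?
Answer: 29112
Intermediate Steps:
k - R(269) = 29040 - 1*(-72) = 29040 + 72 = 29112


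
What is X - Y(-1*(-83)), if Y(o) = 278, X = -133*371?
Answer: -49621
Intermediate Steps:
X = -49343
X - Y(-1*(-83)) = -49343 - 1*278 = -49343 - 278 = -49621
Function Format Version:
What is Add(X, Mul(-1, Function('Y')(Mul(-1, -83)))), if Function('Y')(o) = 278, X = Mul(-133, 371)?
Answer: -49621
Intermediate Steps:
X = -49343
Add(X, Mul(-1, Function('Y')(Mul(-1, -83)))) = Add(-49343, Mul(-1, 278)) = Add(-49343, -278) = -49621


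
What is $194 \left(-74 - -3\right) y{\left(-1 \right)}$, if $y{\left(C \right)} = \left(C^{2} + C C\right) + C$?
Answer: $-13774$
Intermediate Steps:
$y{\left(C \right)} = C + 2 C^{2}$ ($y{\left(C \right)} = \left(C^{2} + C^{2}\right) + C = 2 C^{2} + C = C + 2 C^{2}$)
$194 \left(-74 - -3\right) y{\left(-1 \right)} = 194 \left(-74 - -3\right) \left(- (1 + 2 \left(-1\right))\right) = 194 \left(-74 + 3\right) \left(- (1 - 2)\right) = 194 \left(-71\right) \left(\left(-1\right) \left(-1\right)\right) = \left(-13774\right) 1 = -13774$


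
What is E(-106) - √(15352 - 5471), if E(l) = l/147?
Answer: -106/147 - √9881 ≈ -100.12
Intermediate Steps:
E(l) = l/147 (E(l) = l*(1/147) = l/147)
E(-106) - √(15352 - 5471) = (1/147)*(-106) - √(15352 - 5471) = -106/147 - √9881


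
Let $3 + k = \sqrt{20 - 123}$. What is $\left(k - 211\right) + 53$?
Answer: $-161 + i \sqrt{103} \approx -161.0 + 10.149 i$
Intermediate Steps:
$k = -3 + i \sqrt{103}$ ($k = -3 + \sqrt{20 - 123} = -3 + \sqrt{-103} = -3 + i \sqrt{103} \approx -3.0 + 10.149 i$)
$\left(k - 211\right) + 53 = \left(\left(-3 + i \sqrt{103}\right) - 211\right) + 53 = \left(-214 + i \sqrt{103}\right) + 53 = -161 + i \sqrt{103}$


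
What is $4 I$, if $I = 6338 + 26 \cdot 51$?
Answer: $30656$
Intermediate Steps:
$I = 7664$ ($I = 6338 + 1326 = 7664$)
$4 I = 4 \cdot 7664 = 30656$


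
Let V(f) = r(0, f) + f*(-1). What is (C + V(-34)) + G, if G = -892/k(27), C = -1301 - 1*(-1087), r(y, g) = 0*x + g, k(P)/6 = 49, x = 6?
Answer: -31904/147 ≈ -217.03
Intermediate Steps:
k(P) = 294 (k(P) = 6*49 = 294)
r(y, g) = g (r(y, g) = 0*6 + g = 0 + g = g)
V(f) = 0 (V(f) = f + f*(-1) = f - f = 0)
C = -214 (C = -1301 + 1087 = -214)
G = -446/147 (G = -892/294 = -892*1/294 = -446/147 ≈ -3.0340)
(C + V(-34)) + G = (-214 + 0) - 446/147 = -214 - 446/147 = -31904/147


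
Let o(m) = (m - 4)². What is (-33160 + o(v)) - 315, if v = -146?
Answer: -10975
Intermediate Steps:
o(m) = (-4 + m)²
(-33160 + o(v)) - 315 = (-33160 + (-4 - 146)²) - 315 = (-33160 + (-150)²) - 315 = (-33160 + 22500) - 315 = -10660 - 315 = -10975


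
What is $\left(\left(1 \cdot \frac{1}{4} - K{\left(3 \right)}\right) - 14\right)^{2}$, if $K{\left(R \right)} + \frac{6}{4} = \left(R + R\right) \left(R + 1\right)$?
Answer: $\frac{21025}{16} \approx 1314.1$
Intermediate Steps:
$K{\left(R \right)} = - \frac{3}{2} + 2 R \left(1 + R\right)$ ($K{\left(R \right)} = - \frac{3}{2} + \left(R + R\right) \left(R + 1\right) = - \frac{3}{2} + 2 R \left(1 + R\right)$)
$\left(\left(1 \cdot \frac{1}{4} - K{\left(3 \right)}\right) - 14\right)^{2} = \left(\left(1 \cdot \frac{1}{4} - \left(- \frac{3}{2} + 2 \cdot 3 + 2 \cdot 3^{2}\right)\right) - 14\right)^{2} = \left(\left(1 \cdot \frac{1}{4} - \left(- \frac{3}{2} + 6 + 2 \cdot 9\right)\right) - 14\right)^{2} = \left(\left(\frac{1}{4} - \left(- \frac{3}{2} + 6 + 18\right)\right) - 14\right)^{2} = \left(\left(\frac{1}{4} - \frac{45}{2}\right) - 14\right)^{2} = \left(- \frac{89}{4} - 14\right)^{2} = \left(- \frac{145}{4}\right)^{2} = \frac{21025}{16}$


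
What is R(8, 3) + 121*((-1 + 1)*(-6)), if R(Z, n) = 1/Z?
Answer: ⅛ ≈ 0.12500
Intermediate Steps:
R(8, 3) + 121*((-1 + 1)*(-6)) = 1/8 + 121*((-1 + 1)*(-6)) = ⅛ + 121*(0*(-6)) = ⅛ + 121*0 = ⅛ + 0 = ⅛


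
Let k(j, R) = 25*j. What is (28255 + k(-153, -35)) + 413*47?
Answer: 43841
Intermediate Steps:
(28255 + k(-153, -35)) + 413*47 = (28255 + 25*(-153)) + 413*47 = (28255 - 3825) + 19411 = 24430 + 19411 = 43841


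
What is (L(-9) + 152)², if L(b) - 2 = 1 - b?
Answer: 26896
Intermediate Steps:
L(b) = 3 - b (L(b) = 2 + (1 - b) = 3 - b)
(L(-9) + 152)² = ((3 - 1*(-9)) + 152)² = ((3 + 9) + 152)² = (12 + 152)² = 164² = 26896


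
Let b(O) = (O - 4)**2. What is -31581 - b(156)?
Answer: -54685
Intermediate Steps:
b(O) = (-4 + O)**2
-31581 - b(156) = -31581 - (-4 + 156)**2 = -31581 - 1*152**2 = -31581 - 1*23104 = -31581 - 23104 = -54685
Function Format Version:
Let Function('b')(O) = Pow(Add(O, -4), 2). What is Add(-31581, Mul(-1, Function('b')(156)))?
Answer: -54685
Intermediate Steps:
Function('b')(O) = Pow(Add(-4, O), 2)
Add(-31581, Mul(-1, Function('b')(156))) = Add(-31581, Mul(-1, Pow(Add(-4, 156), 2))) = Add(-31581, Mul(-1, Pow(152, 2))) = Add(-31581, Mul(-1, 23104)) = Add(-31581, -23104) = -54685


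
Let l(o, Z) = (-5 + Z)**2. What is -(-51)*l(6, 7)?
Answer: 204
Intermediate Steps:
-(-51)*l(6, 7) = -(-51)*(-5 + 7)**2 = -(-51)*2**2 = -(-51)*4 = -1*(-204) = 204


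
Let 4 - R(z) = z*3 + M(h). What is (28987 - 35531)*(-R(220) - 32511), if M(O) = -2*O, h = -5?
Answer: 208393680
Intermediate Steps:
R(z) = -6 - 3*z (R(z) = 4 - (z*3 - 2*(-5)) = 4 - (3*z + 10) = 4 - (10 + 3*z) = 4 + (-10 - 3*z) = -6 - 3*z)
(28987 - 35531)*(-R(220) - 32511) = (28987 - 35531)*(-(-6 - 3*220) - 32511) = -6544*(-(-6 - 660) - 32511) = -6544*(-1*(-666) - 32511) = -6544*(666 - 32511) = -6544*(-31845) = 208393680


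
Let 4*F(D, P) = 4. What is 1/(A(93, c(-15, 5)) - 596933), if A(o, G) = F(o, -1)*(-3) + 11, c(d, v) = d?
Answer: -1/596925 ≈ -1.6753e-6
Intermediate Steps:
F(D, P) = 1 (F(D, P) = (1/4)*4 = 1)
A(o, G) = 8 (A(o, G) = 1*(-3) + 11 = -3 + 11 = 8)
1/(A(93, c(-15, 5)) - 596933) = 1/(8 - 596933) = 1/(-596925) = -1/596925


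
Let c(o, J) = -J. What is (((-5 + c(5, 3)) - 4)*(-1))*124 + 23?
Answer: 1511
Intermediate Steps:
(((-5 + c(5, 3)) - 4)*(-1))*124 + 23 = (((-5 - 1*3) - 4)*(-1))*124 + 23 = (((-5 - 3) - 4)*(-1))*124 + 23 = ((-8 - 4)*(-1))*124 + 23 = -12*(-1)*124 + 23 = 12*124 + 23 = 1488 + 23 = 1511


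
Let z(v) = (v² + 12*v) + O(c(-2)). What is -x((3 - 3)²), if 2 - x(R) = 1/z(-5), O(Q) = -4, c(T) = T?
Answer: -79/39 ≈ -2.0256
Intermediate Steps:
z(v) = -4 + v² + 12*v (z(v) = (v² + 12*v) - 4 = -4 + v² + 12*v)
x(R) = 79/39 (x(R) = 2 - 1/(-4 + (-5)² + 12*(-5)) = 2 - 1/(-4 + 25 - 60) = 2 - 1/(-39) = 2 - 1*(-1/39) = 2 + 1/39 = 79/39)
-x((3 - 3)²) = -1*79/39 = -79/39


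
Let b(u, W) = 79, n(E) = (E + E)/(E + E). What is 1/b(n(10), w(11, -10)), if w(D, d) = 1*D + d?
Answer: 1/79 ≈ 0.012658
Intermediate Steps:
w(D, d) = D + d
n(E) = 1 (n(E) = (2*E)/((2*E)) = (2*E)*(1/(2*E)) = 1)
1/b(n(10), w(11, -10)) = 1/79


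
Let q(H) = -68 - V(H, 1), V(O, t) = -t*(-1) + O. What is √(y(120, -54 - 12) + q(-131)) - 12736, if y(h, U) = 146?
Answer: -12736 + 4*√13 ≈ -12722.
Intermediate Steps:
V(O, t) = O + t (V(O, t) = t + O = O + t)
q(H) = -69 - H (q(H) = -68 - (H + 1) = -68 - (1 + H) = -68 + (-1 - H) = -69 - H)
√(y(120, -54 - 12) + q(-131)) - 12736 = √(146 + (-69 - 1*(-131))) - 12736 = √(146 + (-69 + 131)) - 12736 = √(146 + 62) - 12736 = √208 - 12736 = 4*√13 - 12736 = -12736 + 4*√13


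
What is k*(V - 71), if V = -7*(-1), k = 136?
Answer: -8704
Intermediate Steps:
V = 7
k*(V - 71) = 136*(7 - 71) = 136*(-64) = -8704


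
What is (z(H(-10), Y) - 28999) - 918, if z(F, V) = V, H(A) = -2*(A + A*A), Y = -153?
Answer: -30070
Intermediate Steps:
H(A) = -2*A - 2*A² (H(A) = -2*(A + A²) = -2*A - 2*A²)
(z(H(-10), Y) - 28999) - 918 = (-153 - 28999) - 918 = -29152 - 918 = -30070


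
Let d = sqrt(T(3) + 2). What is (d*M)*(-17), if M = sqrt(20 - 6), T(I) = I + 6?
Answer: -17*sqrt(154) ≈ -210.96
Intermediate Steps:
T(I) = 6 + I
M = sqrt(14) ≈ 3.7417
d = sqrt(11) (d = sqrt((6 + 3) + 2) = sqrt(9 + 2) = sqrt(11) ≈ 3.3166)
(d*M)*(-17) = (sqrt(11)*sqrt(14))*(-17) = sqrt(154)*(-17) = -17*sqrt(154)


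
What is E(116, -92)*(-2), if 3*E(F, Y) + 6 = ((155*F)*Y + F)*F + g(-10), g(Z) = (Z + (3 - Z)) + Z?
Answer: 383738234/3 ≈ 1.2791e+8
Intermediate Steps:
g(Z) = 3 + Z
E(F, Y) = -13/3 + F*(F + 155*F*Y)/3 (E(F, Y) = -2 + (((155*F)*Y + F)*F + (3 - 10))/3 = -2 + ((155*F*Y + F)*F - 7)/3 = -2 + ((F + 155*F*Y)*F - 7)/3 = -2 + (F*(F + 155*F*Y) - 7)/3 = -2 + (-7 + F*(F + 155*F*Y))/3 = -2 + (-7/3 + F*(F + 155*F*Y)/3) = -13/3 + F*(F + 155*F*Y)/3)
E(116, -92)*(-2) = (-13/3 + (⅓)*116² + (155/3)*(-92)*116²)*(-2) = (-13/3 + (⅓)*13456 + (155/3)*(-92)*13456)*(-2) = (-13/3 + 13456/3 - 191882560/3)*(-2) = -191869117/3*(-2) = 383738234/3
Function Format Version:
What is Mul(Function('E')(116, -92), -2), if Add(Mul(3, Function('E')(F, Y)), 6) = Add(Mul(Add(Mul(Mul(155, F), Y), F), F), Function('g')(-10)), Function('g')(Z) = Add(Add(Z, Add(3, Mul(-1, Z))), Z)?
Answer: Rational(383738234, 3) ≈ 1.2791e+8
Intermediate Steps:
Function('g')(Z) = Add(3, Z)
Function('E')(F, Y) = Add(Rational(-13, 3), Mul(Rational(1, 3), F, Add(F, Mul(155, F, Y)))) (Function('E')(F, Y) = Add(-2, Mul(Rational(1, 3), Add(Mul(Add(Mul(Mul(155, F), Y), F), F), Add(3, -10)))) = Add(-2, Mul(Rational(1, 3), Add(Mul(Add(Mul(155, F, Y), F), F), -7))) = Add(-2, Mul(Rational(1, 3), Add(Mul(Add(F, Mul(155, F, Y)), F), -7))) = Add(-2, Mul(Rational(1, 3), Add(Mul(F, Add(F, Mul(155, F, Y))), -7))) = Add(-2, Mul(Rational(1, 3), Add(-7, Mul(F, Add(F, Mul(155, F, Y)))))) = Add(-2, Add(Rational(-7, 3), Mul(Rational(1, 3), F, Add(F, Mul(155, F, Y))))) = Add(Rational(-13, 3), Mul(Rational(1, 3), F, Add(F, Mul(155, F, Y)))))
Mul(Function('E')(116, -92), -2) = Mul(Add(Rational(-13, 3), Mul(Rational(1, 3), Pow(116, 2)), Mul(Rational(155, 3), -92, Pow(116, 2))), -2) = Mul(Add(Rational(-13, 3), Mul(Rational(1, 3), 13456), Mul(Rational(155, 3), -92, 13456)), -2) = Mul(Add(Rational(-13, 3), Rational(13456, 3), Rational(-191882560, 3)), -2) = Mul(Rational(-191869117, 3), -2) = Rational(383738234, 3)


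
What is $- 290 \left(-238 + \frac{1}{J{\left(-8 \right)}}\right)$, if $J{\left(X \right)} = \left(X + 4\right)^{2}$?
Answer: $\frac{552015}{8} \approx 69002.0$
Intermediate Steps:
$J{\left(X \right)} = \left(4 + X\right)^{2}$
$- 290 \left(-238 + \frac{1}{J{\left(-8 \right)}}\right) = - 290 \left(-238 + \frac{1}{\left(4 - 8\right)^{2}}\right) = - 290 \left(-238 + \frac{1}{\left(-4\right)^{2}}\right) = - 290 \left(-238 + \frac{1}{16}\right) = \left(-290\right) \left(- \frac{3807}{16}\right) = \frac{552015}{8}$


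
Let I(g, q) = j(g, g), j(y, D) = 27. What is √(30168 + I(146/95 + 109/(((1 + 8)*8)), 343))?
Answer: 3*√3355 ≈ 173.77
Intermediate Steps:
I(g, q) = 27
√(30168 + I(146/95 + 109/(((1 + 8)*8)), 343)) = √(30168 + 27) = √30195 = 3*√3355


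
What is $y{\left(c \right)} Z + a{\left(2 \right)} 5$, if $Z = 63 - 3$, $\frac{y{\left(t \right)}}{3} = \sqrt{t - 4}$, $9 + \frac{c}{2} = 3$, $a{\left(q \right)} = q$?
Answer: $10 + 720 i \approx 10.0 + 720.0 i$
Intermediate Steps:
$c = -12$ ($c = -18 + 2 \cdot 3 = -18 + 6 = -12$)
$y{\left(t \right)} = 3 \sqrt{-4 + t}$ ($y{\left(t \right)} = 3 \sqrt{t - 4} = 3 \sqrt{-4 + t}$)
$Z = 60$ ($Z = 63 - 3 = 60$)
$y{\left(c \right)} Z + a{\left(2 \right)} 5 = 3 \sqrt{-4 - 12} \cdot 60 + 2 \cdot 5 = 3 \sqrt{-16} \cdot 60 + 10 = 3 \cdot 4 i 60 + 10 = 12 i 60 + 10 = 720 i + 10 = 10 + 720 i$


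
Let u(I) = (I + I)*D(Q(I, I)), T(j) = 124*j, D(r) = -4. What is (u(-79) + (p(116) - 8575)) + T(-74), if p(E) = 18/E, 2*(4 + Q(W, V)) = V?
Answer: -992893/58 ≈ -17119.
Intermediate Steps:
Q(W, V) = -4 + V/2
u(I) = -8*I (u(I) = (I + I)*(-4) = (2*I)*(-4) = -8*I)
(u(-79) + (p(116) - 8575)) + T(-74) = (-8*(-79) + (18/116 - 8575)) + 124*(-74) = (632 + (18*(1/116) - 8575)) - 9176 = (632 + (9/58 - 8575)) - 9176 = (632 - 497341/58) - 9176 = -460685/58 - 9176 = -992893/58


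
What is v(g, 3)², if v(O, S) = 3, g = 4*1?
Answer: 9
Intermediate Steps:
g = 4
v(g, 3)² = 3² = 9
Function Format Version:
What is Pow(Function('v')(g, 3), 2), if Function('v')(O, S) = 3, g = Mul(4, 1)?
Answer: 9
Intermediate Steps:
g = 4
Pow(Function('v')(g, 3), 2) = Pow(3, 2) = 9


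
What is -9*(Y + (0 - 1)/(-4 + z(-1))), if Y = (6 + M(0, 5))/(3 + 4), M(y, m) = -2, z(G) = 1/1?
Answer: -57/7 ≈ -8.1429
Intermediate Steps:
z(G) = 1
Y = 4/7 (Y = (6 - 2)/(3 + 4) = 4/7 ≈ 0.57143)
-9*(Y + (0 - 1)/(-4 + z(-1))) = -9*(4/7 + (0 - 1)/(-4 + 1)) = -9*(4/7 - 1/(-3)) = -9*(4/7 - 1*(-⅓)) = -9*(4/7 + ⅓) = -9*19/21 = -57/7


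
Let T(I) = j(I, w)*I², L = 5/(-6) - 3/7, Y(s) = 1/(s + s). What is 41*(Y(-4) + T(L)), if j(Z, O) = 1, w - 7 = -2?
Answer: 212257/3528 ≈ 60.164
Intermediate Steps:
Y(s) = 1/(2*s)
w = 5 (w = 7 - 2 = 5)
L = -53/42 (L = 5*(-⅙) - 3*⅐ = -⅚ - 3/7 = -53/42 ≈ -1.2619)
T(I) = I² (T(I) = 1*I² = I²)
41*(Y(-4) + T(L)) = 41*((½)/(-4) + (-53/42)²) = 41*((½)*(-¼) + 2809/1764) = 41*(-⅛ + 2809/1764) = 41*(5177/3528) = 212257/3528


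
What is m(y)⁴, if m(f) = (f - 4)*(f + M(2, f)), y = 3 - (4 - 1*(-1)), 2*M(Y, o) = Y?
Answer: 1296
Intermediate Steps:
M(Y, o) = Y/2
y = -2 (y = 3 - (4 + 1) = 3 - 1*5 = 3 - 5 = -2)
m(f) = (1 + f)*(-4 + f) (m(f) = (f - 4)*(f + (½)*2) = (-4 + f)*(f + 1) = (-4 + f)*(1 + f) = (1 + f)*(-4 + f))
m(y)⁴ = (-4 + (-2)² - 3*(-2))⁴ = (-4 + 4 + 6)⁴ = 6⁴ = 1296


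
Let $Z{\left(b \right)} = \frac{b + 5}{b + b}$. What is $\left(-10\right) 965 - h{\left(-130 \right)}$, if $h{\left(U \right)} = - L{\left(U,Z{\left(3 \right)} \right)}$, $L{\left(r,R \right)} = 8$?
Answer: $-9642$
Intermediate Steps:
$Z{\left(b \right)} = \frac{5 + b}{2 b}$
$h{\left(U \right)} = -8$ ($h{\left(U \right)} = \left(-1\right) 8 = -8$)
$\left(-10\right) 965 - h{\left(-130 \right)} = \left(-10\right) 965 - -8 = -9650 + 8 = -9642$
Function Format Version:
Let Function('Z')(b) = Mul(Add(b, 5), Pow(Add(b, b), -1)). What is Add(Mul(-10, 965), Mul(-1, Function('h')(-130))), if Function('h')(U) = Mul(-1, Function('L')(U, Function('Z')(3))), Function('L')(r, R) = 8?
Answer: -9642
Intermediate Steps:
Function('Z')(b) = Mul(Rational(1, 2), Pow(b, -1), Add(5, b)) (Function('Z')(b) = Mul(Add(5, b), Pow(Mul(2, b), -1)) = Mul(Add(5, b), Mul(Rational(1, 2), Pow(b, -1))) = Mul(Rational(1, 2), Pow(b, -1), Add(5, b)))
Function('h')(U) = -8 (Function('h')(U) = Mul(-1, 8) = -8)
Add(Mul(-10, 965), Mul(-1, Function('h')(-130))) = Add(Mul(-10, 965), Mul(-1, -8)) = Add(-9650, 8) = -9642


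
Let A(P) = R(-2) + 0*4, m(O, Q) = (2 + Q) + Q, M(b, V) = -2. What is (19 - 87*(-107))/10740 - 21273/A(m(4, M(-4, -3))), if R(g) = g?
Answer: 57122669/5370 ≈ 10637.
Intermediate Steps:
m(O, Q) = 2 + 2*Q
A(P) = -2 (A(P) = -2 + 0*4 = -2 + 0 = -2)
(19 - 87*(-107))/10740 - 21273/A(m(4, M(-4, -3))) = (19 - 87*(-107))/10740 - 21273/(-2) = (19 + 9309)*(1/10740) - 21273*(-½) = 9328*(1/10740) + 21273/2 = 2332/2685 + 21273/2 = 57122669/5370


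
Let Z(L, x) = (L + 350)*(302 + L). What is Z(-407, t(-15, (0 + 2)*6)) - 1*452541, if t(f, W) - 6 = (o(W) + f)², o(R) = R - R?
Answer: -446556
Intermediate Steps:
o(R) = 0
t(f, W) = 6 + f² (t(f, W) = 6 + (0 + f)² = 6 + f²)
Z(L, x) = (302 + L)*(350 + L) (Z(L, x) = (350 + L)*(302 + L) = (302 + L)*(350 + L))
Z(-407, t(-15, (0 + 2)*6)) - 1*452541 = (105700 + (-407)² + 652*(-407)) - 1*452541 = (105700 + 165649 - 265364) - 452541 = 5985 - 452541 = -446556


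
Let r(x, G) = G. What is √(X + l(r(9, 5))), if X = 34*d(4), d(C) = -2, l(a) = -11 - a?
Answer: 2*I*√21 ≈ 9.1651*I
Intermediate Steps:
X = -68 (X = 34*(-2) = -68)
√(X + l(r(9, 5))) = √(-68 + (-11 - 1*5)) = √(-68 + (-11 - 5)) = √(-68 - 16) = √(-84) = 2*I*√21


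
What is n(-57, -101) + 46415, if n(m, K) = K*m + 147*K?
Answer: 37325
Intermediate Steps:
n(m, K) = 147*K + K*m
n(-57, -101) + 46415 = -101*(147 - 57) + 46415 = -101*90 + 46415 = -9090 + 46415 = 37325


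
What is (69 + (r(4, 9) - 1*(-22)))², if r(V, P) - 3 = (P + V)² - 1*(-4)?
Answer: 71289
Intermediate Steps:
r(V, P) = 7 + (P + V)² (r(V, P) = 3 + ((P + V)² - 1*(-4)) = 3 + ((P + V)² + 4) = 3 + (4 + (P + V)²) = 7 + (P + V)²)
(69 + (r(4, 9) - 1*(-22)))² = (69 + ((7 + (9 + 4)²) - 1*(-22)))² = (69 + ((7 + 13²) + 22))² = (69 + ((7 + 169) + 22))² = (69 + (176 + 22))² = (69 + 198)² = 267² = 71289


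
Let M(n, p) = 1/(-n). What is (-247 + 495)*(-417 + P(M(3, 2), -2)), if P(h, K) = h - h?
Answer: -103416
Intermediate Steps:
M(n, p) = -1/n
P(h, K) = 0
(-247 + 495)*(-417 + P(M(3, 2), -2)) = (-247 + 495)*(-417 + 0) = 248*(-417) = -103416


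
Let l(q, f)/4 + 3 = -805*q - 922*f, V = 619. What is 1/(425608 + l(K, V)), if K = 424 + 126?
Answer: -1/3628276 ≈ -2.7561e-7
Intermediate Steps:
K = 550
l(q, f) = -12 - 3688*f - 3220*q (l(q, f) = -12 + 4*(-805*q - 922*f) = -12 + 4*(-922*f - 805*q) = -12 + (-3688*f - 3220*q) = -12 - 3688*f - 3220*q)
1/(425608 + l(K, V)) = 1/(425608 + (-12 - 3688*619 - 3220*550)) = 1/(425608 + (-12 - 2282872 - 1771000)) = 1/(425608 - 4053884) = 1/(-3628276) = -1/3628276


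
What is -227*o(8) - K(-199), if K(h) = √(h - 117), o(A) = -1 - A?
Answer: 2043 - 2*I*√79 ≈ 2043.0 - 17.776*I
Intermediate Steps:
K(h) = √(-117 + h)
-227*o(8) - K(-199) = -227*(-1 - 1*8) - √(-117 - 199) = -227*(-1 - 8) - √(-316) = -227*(-9) - 2*I*√79 = 2043 - 2*I*√79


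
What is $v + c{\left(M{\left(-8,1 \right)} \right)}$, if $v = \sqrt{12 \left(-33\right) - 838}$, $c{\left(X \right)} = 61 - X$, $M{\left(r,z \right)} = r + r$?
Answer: $77 + i \sqrt{1234} \approx 77.0 + 35.128 i$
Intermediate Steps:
$M{\left(r,z \right)} = 2 r$
$v = i \sqrt{1234}$ ($v = \sqrt{-396 - 838} = \sqrt{-1234} = i \sqrt{1234} \approx 35.128 i$)
$v + c{\left(M{\left(-8,1 \right)} \right)} = i \sqrt{1234} + \left(61 - 2 \left(-8\right)\right) = i \sqrt{1234} + \left(61 - -16\right) = i \sqrt{1234} + \left(61 + 16\right) = i \sqrt{1234} + 77 = 77 + i \sqrt{1234}$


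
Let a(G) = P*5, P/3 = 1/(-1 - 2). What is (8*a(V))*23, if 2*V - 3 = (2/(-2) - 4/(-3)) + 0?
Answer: -920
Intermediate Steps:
P = -1 (P = 3/(-1 - 2) = 3/(-3) = 3*(-⅓) = -1)
V = 5/3 (V = 3/2 + ((2/(-2) - 4/(-3)) + 0)/2 = 3/2 + ((2*(-½) - 4*(-⅓)) + 0)/2 = 3/2 + ((-1 + 4/3) + 0)/2 = 3/2 + (⅓ + 0)/2 = 3/2 + (½)*(⅓) = 3/2 + ⅙ = 5/3 ≈ 1.6667)
a(G) = -5 (a(G) = -1*5 = -5)
(8*a(V))*23 = (8*(-5))*23 = -40*23 = -920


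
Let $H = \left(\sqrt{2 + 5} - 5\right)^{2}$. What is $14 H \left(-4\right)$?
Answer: $-1792 + 560 \sqrt{7} \approx -310.38$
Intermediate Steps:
$H = \left(-5 + \sqrt{7}\right)^{2}$ ($H = \left(\sqrt{7} - 5\right)^{2} = \left(-5 + \sqrt{7}\right)^{2} \approx 5.5425$)
$14 H \left(-4\right) = 14 \left(5 - \sqrt{7}\right)^{2} \left(-4\right) = - 56 \left(5 - \sqrt{7}\right)^{2}$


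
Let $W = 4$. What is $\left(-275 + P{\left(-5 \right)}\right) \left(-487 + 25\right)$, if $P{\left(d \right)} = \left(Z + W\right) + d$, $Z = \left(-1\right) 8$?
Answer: $131208$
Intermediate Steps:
$Z = -8$
$P{\left(d \right)} = -4 + d$ ($P{\left(d \right)} = \left(-8 + 4\right) + d = -4 + d$)
$\left(-275 + P{\left(-5 \right)}\right) \left(-487 + 25\right) = \left(-275 - 9\right) \left(-487 + 25\right) = \left(-275 - 9\right) \left(-462\right) = \left(-284\right) \left(-462\right) = 131208$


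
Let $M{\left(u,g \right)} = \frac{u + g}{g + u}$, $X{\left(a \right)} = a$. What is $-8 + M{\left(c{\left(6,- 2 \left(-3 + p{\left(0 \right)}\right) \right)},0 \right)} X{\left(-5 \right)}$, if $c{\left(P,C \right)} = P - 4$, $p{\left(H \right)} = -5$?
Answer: $-13$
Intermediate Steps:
$c{\left(P,C \right)} = -4 + P$
$M{\left(u,g \right)} = 1$ ($M{\left(u,g \right)} = \frac{g + u}{g + u} = 1$)
$-8 + M{\left(c{\left(6,- 2 \left(-3 + p{\left(0 \right)}\right) \right)},0 \right)} X{\left(-5 \right)} = -8 + 1 \left(-5\right) = -8 - 5 = -13$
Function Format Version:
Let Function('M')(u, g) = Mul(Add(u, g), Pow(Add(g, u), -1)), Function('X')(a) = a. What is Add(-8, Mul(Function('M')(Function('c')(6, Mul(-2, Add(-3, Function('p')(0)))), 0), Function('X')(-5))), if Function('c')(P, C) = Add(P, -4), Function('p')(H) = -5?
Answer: -13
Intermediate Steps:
Function('c')(P, C) = Add(-4, P)
Function('M')(u, g) = 1 (Function('M')(u, g) = Mul(Add(g, u), Pow(Add(g, u), -1)) = 1)
Add(-8, Mul(Function('M')(Function('c')(6, Mul(-2, Add(-3, Function('p')(0)))), 0), Function('X')(-5))) = Add(-8, Mul(1, -5)) = Add(-8, -5) = -13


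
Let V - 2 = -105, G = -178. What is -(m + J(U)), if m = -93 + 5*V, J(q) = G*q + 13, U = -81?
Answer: -13823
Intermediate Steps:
J(q) = 13 - 178*q (J(q) = -178*q + 13 = 13 - 178*q)
V = -103 (V = 2 - 105 = -103)
m = -608 (m = -93 + 5*(-103) = -93 - 515 = -608)
-(m + J(U)) = -(-608 + (13 - 178*(-81))) = -(-608 + (13 + 14418)) = -(-608 + 14431) = -1*13823 = -13823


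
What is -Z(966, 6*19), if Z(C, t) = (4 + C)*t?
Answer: -110580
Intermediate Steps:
Z(C, t) = t*(4 + C)
-Z(966, 6*19) = -6*19*(4 + 966) = -114*970 = -1*110580 = -110580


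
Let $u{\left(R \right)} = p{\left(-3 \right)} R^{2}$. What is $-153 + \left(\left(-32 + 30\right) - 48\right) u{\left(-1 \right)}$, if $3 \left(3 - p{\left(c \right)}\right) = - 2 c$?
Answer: $-203$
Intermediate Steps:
$p{\left(c \right)} = 3 + \frac{2 c}{3}$ ($p{\left(c \right)} = 3 - \frac{\left(-2\right) c}{3} = 3 + \frac{2 c}{3}$)
$u{\left(R \right)} = R^{2}$ ($u{\left(R \right)} = \left(3 + \frac{2}{3} \left(-3\right)\right) R^{2} = \left(3 - 2\right) R^{2} = 1 R^{2} = R^{2}$)
$-153 + \left(\left(-32 + 30\right) - 48\right) u{\left(-1 \right)} = -153 + \left(\left(-32 + 30\right) - 48\right) \left(-1\right)^{2} = -153 + \left(-2 - 48\right) 1 = -153 - 50 = -203$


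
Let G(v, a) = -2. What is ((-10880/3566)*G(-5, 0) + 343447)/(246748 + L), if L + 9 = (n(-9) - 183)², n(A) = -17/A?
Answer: 49602527361/40372039297 ≈ 1.2286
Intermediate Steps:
L = 2656171/81 (L = -9 + (-17/(-9) - 183)² = -9 + (-17*(-⅑) - 183)² = -9 + (17/9 - 183)² = -9 + (-1630/9)² = -9 + 2656900/81 = 2656171/81 ≈ 32792.)
((-10880/3566)*G(-5, 0) + 343447)/(246748 + L) = (-10880/3566*(-2) + 343447)/(246748 + 2656171/81) = (-10880*1/3566*(-2) + 343447)/(22642759/81) = (-5440/1783*(-2) + 343447)*(81/22642759) = (10880/1783 + 343447)*(81/22642759) = (612376881/1783)*(81/22642759) = 49602527361/40372039297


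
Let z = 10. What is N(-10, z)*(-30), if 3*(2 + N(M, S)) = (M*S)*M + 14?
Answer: -10080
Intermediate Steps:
N(M, S) = 8/3 + S*M**2/3 (N(M, S) = -2 + ((M*S)*M + 14)/3 = -2 + (S*M**2 + 14)/3 = -2 + (14 + S*M**2)/3 = -2 + (14/3 + S*M**2/3) = 8/3 + S*M**2/3)
N(-10, z)*(-30) = (8/3 + (1/3)*10*(-10)**2)*(-30) = (8/3 + (1/3)*10*100)*(-30) = (8/3 + 1000/3)*(-30) = 336*(-30) = -10080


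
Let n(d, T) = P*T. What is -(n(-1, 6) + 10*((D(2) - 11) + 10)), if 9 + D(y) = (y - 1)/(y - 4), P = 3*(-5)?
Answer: 195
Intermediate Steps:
P = -15
n(d, T) = -15*T
D(y) = -9 + (-1 + y)/(-4 + y) (D(y) = -9 + (y - 1)/(y - 4) = -9 + (-1 + y)/(-4 + y))
-(n(-1, 6) + 10*((D(2) - 11) + 10)) = -(-15*6 + 10*(((35 - 8*2)/(-4 + 2) - 11) + 10)) = -(-90 + 10*(((35 - 16)/(-2) - 11) + 10)) = -(-90 + 10*((-½*19 - 11) + 10)) = -(-90 + 10*((-19/2 - 11) + 10)) = -(-90 + 10*(-41/2 + 10)) = -(-90 + 10*(-21/2)) = -(-90 - 105) = -1*(-195) = 195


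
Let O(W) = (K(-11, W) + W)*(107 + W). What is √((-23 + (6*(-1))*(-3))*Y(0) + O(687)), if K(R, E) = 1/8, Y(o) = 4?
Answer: √2182229/2 ≈ 738.62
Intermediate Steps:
K(R, E) = ⅛
O(W) = (107 + W)*(⅛ + W) (O(W) = (⅛ + W)*(107 + W) = (107 + W)*(⅛ + W))
√((-23 + (6*(-1))*(-3))*Y(0) + O(687)) = √((-23 + (6*(-1))*(-3))*4 + (107/8 + 687² + (857/8)*687)) = √((-23 - 6*(-3))*4 + (107/8 + 471969 + 588759/8)) = √((-23 + 18)*4 + 2182309/4) = √(-5*4 + 2182309/4) = √(-20 + 2182309/4) = √(2182229/4) = √2182229/2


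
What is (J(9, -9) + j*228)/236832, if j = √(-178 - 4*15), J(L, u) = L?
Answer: 3/78944 + 19*I*√238/19736 ≈ 3.8002e-5 + 0.014852*I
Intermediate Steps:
j = I*√238 (j = √(-178 - 60) = √(-238) = I*√238 ≈ 15.427*I)
(J(9, -9) + j*228)/236832 = (9 + (I*√238)*228)/236832 = (9 + 228*I*√238)*(1/236832) = 3/78944 + 19*I*√238/19736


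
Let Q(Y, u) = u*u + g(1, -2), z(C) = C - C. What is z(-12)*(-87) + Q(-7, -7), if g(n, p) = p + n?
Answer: 48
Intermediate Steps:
z(C) = 0
g(n, p) = n + p
Q(Y, u) = -1 + u**2 (Q(Y, u) = u*u + (1 - 2) = u**2 - 1 = -1 + u**2)
z(-12)*(-87) + Q(-7, -7) = 0*(-87) + (-1 + (-7)**2) = 0 + (-1 + 49) = 0 + 48 = 48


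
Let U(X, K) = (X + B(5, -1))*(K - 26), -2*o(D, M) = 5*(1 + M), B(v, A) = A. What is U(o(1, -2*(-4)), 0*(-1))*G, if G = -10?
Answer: -6110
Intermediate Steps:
o(D, M) = -5/2 - 5*M/2 (o(D, M) = -5*(1 + M)/2 = -(5 + 5*M)/2 = -5/2 - 5*M/2)
U(X, K) = (-1 + X)*(-26 + K) (U(X, K) = (X - 1)*(K - 26) = (-1 + X)*(-26 + K))
U(o(1, -2*(-4)), 0*(-1))*G = (26 - 0*(-1) - 26*(-5/2 - (-5)*(-4)) + (0*(-1))*(-5/2 - (-5)*(-4)))*(-10) = (26 - 1*0 - 26*(-5/2 - 5/2*8) + 0*(-5/2 - 5/2*8))*(-10) = (26 + 0 - 26*(-5/2 - 20) + 0*(-5/2 - 20))*(-10) = (26 + 0 - 26*(-45/2) + 0*(-45/2))*(-10) = (26 + 0 + 585 + 0)*(-10) = 611*(-10) = -6110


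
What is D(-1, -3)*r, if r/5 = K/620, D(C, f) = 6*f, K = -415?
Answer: 3735/62 ≈ 60.242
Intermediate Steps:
r = -415/124 (r = 5*(-415/620) = 5*(-415*1/620) = 5*(-83/124) = -415/124 ≈ -3.3468)
D(-1, -3)*r = (6*(-3))*(-415/124) = -18*(-415/124) = 3735/62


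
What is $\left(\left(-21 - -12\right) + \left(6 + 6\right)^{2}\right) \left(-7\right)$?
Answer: $-945$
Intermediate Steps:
$\left(\left(-21 - -12\right) + \left(6 + 6\right)^{2}\right) \left(-7\right) = \left(\left(-21 + 12\right) + 12^{2}\right) \left(-7\right) = \left(-9 + 144\right) \left(-7\right) = 135 \left(-7\right) = -945$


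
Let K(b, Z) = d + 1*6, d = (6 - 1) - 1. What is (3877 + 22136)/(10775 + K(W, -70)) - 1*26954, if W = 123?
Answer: -96890959/3595 ≈ -26952.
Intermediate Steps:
d = 4 (d = 5 - 1 = 4)
K(b, Z) = 10 (K(b, Z) = 4 + 1*6 = 4 + 6 = 10)
(3877 + 22136)/(10775 + K(W, -70)) - 1*26954 = (3877 + 22136)/(10775 + 10) - 1*26954 = 26013/10785 - 26954 = 26013*(1/10785) - 26954 = 8671/3595 - 26954 = -96890959/3595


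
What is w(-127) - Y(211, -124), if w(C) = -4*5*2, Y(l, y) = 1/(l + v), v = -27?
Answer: -7361/184 ≈ -40.005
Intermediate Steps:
Y(l, y) = 1/(-27 + l) (Y(l, y) = 1/(l - 27) = 1/(-27 + l))
w(C) = -40 (w(C) = -20*2 = -40)
w(-127) - Y(211, -124) = -40 - 1/(-27 + 211) = -40 - 1/184 = -7361/184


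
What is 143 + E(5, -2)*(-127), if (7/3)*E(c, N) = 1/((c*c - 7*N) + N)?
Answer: 36656/259 ≈ 141.53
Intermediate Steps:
E(c, N) = 3/(7*(c**2 - 6*N)) (E(c, N) = 3/(7*((c*c - 7*N) + N)) = 3/(7*((c**2 - 7*N) + N)) = 3/(7*(c**2 - 6*N)))
143 + E(5, -2)*(-127) = 143 + (3/(7*(5**2 - 6*(-2))))*(-127) = 143 + (3/(7*(25 + 12)))*(-127) = 143 + ((3/7)/37)*(-127) = 143 + ((3/7)*(1/37))*(-127) = 143 + (3/259)*(-127) = 143 - 381/259 = 36656/259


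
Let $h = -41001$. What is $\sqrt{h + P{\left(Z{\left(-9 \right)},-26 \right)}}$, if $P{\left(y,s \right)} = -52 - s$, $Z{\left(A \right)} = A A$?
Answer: $i \sqrt{41027} \approx 202.55 i$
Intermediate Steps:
$Z{\left(A \right)} = A^{2}$
$\sqrt{h + P{\left(Z{\left(-9 \right)},-26 \right)}} = \sqrt{-41001 - 26} = \sqrt{-41027} = i \sqrt{41027}$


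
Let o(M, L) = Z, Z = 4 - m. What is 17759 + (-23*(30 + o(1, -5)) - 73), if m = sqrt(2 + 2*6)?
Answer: 16904 + 23*sqrt(14) ≈ 16990.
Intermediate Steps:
m = sqrt(14) (m = sqrt(2 + 12) = sqrt(14) ≈ 3.7417)
Z = 4 - sqrt(14) ≈ 0.25834
o(M, L) = 4 - sqrt(14)
17759 + (-23*(30 + o(1, -5)) - 73) = 17759 + (-23*(30 + (4 - sqrt(14))) - 73) = 17759 + (-23*(34 - sqrt(14)) - 73) = 17759 + ((-782 + 23*sqrt(14)) - 73) = 17759 + (-855 + 23*sqrt(14)) = 16904 + 23*sqrt(14)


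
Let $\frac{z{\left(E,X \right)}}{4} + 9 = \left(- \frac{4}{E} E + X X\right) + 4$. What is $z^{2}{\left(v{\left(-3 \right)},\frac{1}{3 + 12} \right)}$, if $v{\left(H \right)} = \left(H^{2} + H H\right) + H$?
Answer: $\frac{65545216}{50625} \approx 1294.7$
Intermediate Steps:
$v{\left(H \right)} = H + 2 H^{2}$ ($v{\left(H \right)} = \left(H^{2} + H^{2}\right) + H = 2 H^{2} + H = H + 2 H^{2}$)
$z{\left(E,X \right)} = -36 + 4 X^{2}$ ($z{\left(E,X \right)} = -36 + 4 \left(\left(- \frac{4}{E} E + X X\right) + 4\right) = -36 + 4 \left(\left(-4 + X^{2}\right) + 4\right) = -36 + 4 X^{2}$)
$z^{2}{\left(v{\left(-3 \right)},\frac{1}{3 + 12} \right)} = \left(-36 + 4 \left(\frac{1}{3 + 12}\right)^{2}\right)^{2} = \left(-36 + 4 \left(\frac{1}{15}\right)^{2}\right)^{2} = \left(-36 + \frac{4}{225}\right)^{2} = \left(- \frac{8096}{225}\right)^{2} = \frac{65545216}{50625}$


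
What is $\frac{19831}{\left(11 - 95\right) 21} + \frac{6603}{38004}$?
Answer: $- \frac{2208362}{199521} \approx -11.068$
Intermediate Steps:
$\frac{19831}{\left(11 - 95\right) 21} + \frac{6603}{38004} = \frac{19831}{\left(-84\right) 21} + 6603 \cdot \frac{1}{38004} = \frac{19831}{-1764} + \frac{2201}{12668} = 19831 \left(- \frac{1}{1764}\right) + \frac{2201}{12668} = - \frac{2833}{252} + \frac{2201}{12668} = - \frac{2208362}{199521}$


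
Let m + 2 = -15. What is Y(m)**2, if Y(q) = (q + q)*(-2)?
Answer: 4624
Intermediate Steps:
m = -17 (m = -2 - 15 = -17)
Y(q) = -4*q (Y(q) = (2*q)*(-2) = -4*q)
Y(m)**2 = (-4*(-17))**2 = 68**2 = 4624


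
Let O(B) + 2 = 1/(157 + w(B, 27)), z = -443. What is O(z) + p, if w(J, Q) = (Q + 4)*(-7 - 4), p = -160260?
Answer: -29488209/184 ≈ -1.6026e+5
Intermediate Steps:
w(J, Q) = -44 - 11*Q (w(J, Q) = (4 + Q)*(-11) = -44 - 11*Q)
O(B) = -369/184 (O(B) = -2 + 1/(157 + (-44 - 11*27)) = -2 + 1/(157 + (-44 - 297)) = -2 + 1/(157 - 341) = -2 + 1/(-184) = -2 - 1/184 = -369/184)
O(z) + p = -369/184 - 160260 = -29488209/184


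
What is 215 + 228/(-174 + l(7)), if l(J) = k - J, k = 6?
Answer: 37397/175 ≈ 213.70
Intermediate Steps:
l(J) = 6 - J
215 + 228/(-174 + l(7)) = 215 + 228/(-174 + (6 - 1*7)) = 215 + 228/(-174 + (6 - 7)) = 215 + 228/(-174 - 1) = 215 + 228/(-175) = 215 - 1/175*228 = 215 - 228/175 = 37397/175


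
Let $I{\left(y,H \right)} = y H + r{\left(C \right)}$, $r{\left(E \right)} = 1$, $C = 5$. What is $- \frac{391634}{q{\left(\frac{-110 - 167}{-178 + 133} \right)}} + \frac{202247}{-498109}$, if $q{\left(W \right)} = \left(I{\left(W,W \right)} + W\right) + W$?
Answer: $- \frac{197525360246299}{25822966778} \approx -7649.2$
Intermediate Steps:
$I{\left(y,H \right)} = 1 + H y$ ($I{\left(y,H \right)} = y H + 1 = H y + 1 = 1 + H y$)
$q{\left(W \right)} = 1 + W^{2} + 2 W$ ($q{\left(W \right)} = \left(\left(1 + W W\right) + W\right) + W = \left(\left(1 + W^{2}\right) + W\right) + W = \left(1 + W + W^{2}\right) + W = 1 + W^{2} + 2 W$)
$- \frac{391634}{q{\left(\frac{-110 - 167}{-178 + 133} \right)}} + \frac{202247}{-498109} = - \frac{391634}{1 + \left(\frac{-110 - 167}{-178 + 133}\right)^{2} + 2 \frac{-110 - 167}{-178 + 133}} + \frac{202247}{-498109} = - \frac{391634}{1 + \left(- \frac{277}{-45}\right)^{2} + 2 \left(- \frac{277}{-45}\right)} + 202247 \left(- \frac{1}{498109}\right) = - \frac{391634}{1 + \left(\left(-277\right) \left(- \frac{1}{45}\right)\right)^{2} + 2 \left(\left(-277\right) \left(- \frac{1}{45}\right)\right)} - \frac{202247}{498109} = - \frac{391634}{1 + \left(\frac{277}{45}\right)^{2} + 2 \cdot \frac{277}{45}} - \frac{202247}{498109} = - \frac{391634}{1 + \frac{76729}{2025} + \frac{554}{45}} - \frac{202247}{498109} = - \frac{391634}{\frac{103684}{2025}} - \frac{202247}{498109} = \left(-391634\right) \frac{2025}{103684} - \frac{202247}{498109} = - \frac{396529425}{51842} - \frac{202247}{498109} = - \frac{197525360246299}{25822966778}$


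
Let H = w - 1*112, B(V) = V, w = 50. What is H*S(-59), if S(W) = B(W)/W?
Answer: -62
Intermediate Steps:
H = -62 (H = 50 - 1*112 = 50 - 112 = -62)
S(W) = 1 (S(W) = W/W = 1)
H*S(-59) = -62*1 = -62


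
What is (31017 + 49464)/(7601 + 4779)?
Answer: 80481/12380 ≈ 6.5009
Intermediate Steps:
(31017 + 49464)/(7601 + 4779) = 80481/12380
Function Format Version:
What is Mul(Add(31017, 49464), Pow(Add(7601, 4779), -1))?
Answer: Rational(80481, 12380) ≈ 6.5009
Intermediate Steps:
Mul(Add(31017, 49464), Pow(Add(7601, 4779), -1)) = Mul(80481, Pow(12380, -1)) = Mul(80481, Rational(1, 12380)) = Rational(80481, 12380)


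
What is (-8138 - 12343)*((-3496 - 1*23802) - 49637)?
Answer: 1575705735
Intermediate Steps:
(-8138 - 12343)*((-3496 - 1*23802) - 49637) = -20481*((-3496 - 23802) - 49637) = -20481*(-27298 - 49637) = -20481*(-76935) = 1575705735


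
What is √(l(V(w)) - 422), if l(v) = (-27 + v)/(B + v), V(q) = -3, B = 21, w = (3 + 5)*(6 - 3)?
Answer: I*√3813/3 ≈ 20.583*I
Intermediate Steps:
w = 24 (w = 8*3 = 24)
l(v) = (-27 + v)/(21 + v)
√(l(V(w)) - 422) = √((-27 - 3)/(21 - 3) - 422) = √(-30/18 - 422) = √((1/18)*(-30) - 422) = √(-5/3 - 422) = √(-1271/3) = I*√3813/3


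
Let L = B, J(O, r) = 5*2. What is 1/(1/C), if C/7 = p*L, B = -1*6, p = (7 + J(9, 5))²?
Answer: -12138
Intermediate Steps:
J(O, r) = 10
p = 289 (p = (7 + 10)² = 17² = 289)
B = -6
L = -6
C = -12138 (C = 7*(289*(-6)) = 7*(-1734) = -12138)
1/(1/C) = 1/(1/(-12138)) = 1/(-1/12138) = -12138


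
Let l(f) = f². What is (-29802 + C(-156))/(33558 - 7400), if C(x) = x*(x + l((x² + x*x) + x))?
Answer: -183596578701/13079 ≈ -1.4038e+7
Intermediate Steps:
C(x) = x*(x + (x + 2*x²)²) (C(x) = x*(x + ((x² + x*x) + x)²) = x*(x + ((x² + x²) + x)²) = x*(x + (2*x² + x)²) = x*(x + (x + 2*x²)²))
(-29802 + C(-156))/(33558 - 7400) = (-29802 + (-156)²*(1 - 156*(1 + 2*(-156))²))/(33558 - 7400) = (-29802 + 24336*(1 - 156*(1 - 312)²))/26158 = (-29802 + 24336*(1 - 156*(-311)²))*(1/26158) = (-29802 + 24336*(1 - 156*96721))*(1/26158) = (-29802 + 24336*(1 - 15088476))*(1/26158) = (-29802 + 24336*(-15088475))*(1/26158) = (-29802 - 367193127600)*(1/26158) = -367193157402*1/26158 = -183596578701/13079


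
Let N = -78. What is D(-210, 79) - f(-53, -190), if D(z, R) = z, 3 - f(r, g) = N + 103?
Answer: -188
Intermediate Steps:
f(r, g) = -22 (f(r, g) = 3 - (-78 + 103) = 3 - 1*25 = 3 - 25 = -22)
D(-210, 79) - f(-53, -190) = -210 - 1*(-22) = -210 + 22 = -188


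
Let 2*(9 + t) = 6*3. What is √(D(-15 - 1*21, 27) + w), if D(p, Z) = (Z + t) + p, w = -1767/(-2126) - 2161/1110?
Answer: I*√3520860383010/589965 ≈ 3.1805*I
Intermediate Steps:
t = 0 (t = -9 + (6*3)/2 = -9 + (½)*18 = -9 + 9 = 0)
w = -658229/589965 (w = -1767*(-1/2126) - 2161*1/1110 = 1767/2126 - 2161/1110 = -658229/589965 ≈ -1.1157)
D(p, Z) = Z + p (D(p, Z) = (Z + 0) + p = Z + p)
√(D(-15 - 1*21, 27) + w) = √((27 + (-15 - 1*21)) - 658229/589965) = √((27 + (-15 - 21)) - 658229/589965) = √((27 - 36) - 658229/589965) = √(-9 - 658229/589965) = √(-5967914/589965) = I*√3520860383010/589965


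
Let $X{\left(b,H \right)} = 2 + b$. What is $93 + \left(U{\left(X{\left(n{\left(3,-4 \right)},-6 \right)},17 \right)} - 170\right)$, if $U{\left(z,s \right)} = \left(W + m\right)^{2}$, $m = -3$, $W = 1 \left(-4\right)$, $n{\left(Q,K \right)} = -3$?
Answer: $-28$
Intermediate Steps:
$W = -4$
$U{\left(z,s \right)} = 49$ ($U{\left(z,s \right)} = \left(-4 - 3\right)^{2} = \left(-7\right)^{2} = 49$)
$93 + \left(U{\left(X{\left(n{\left(3,-4 \right)},-6 \right)},17 \right)} - 170\right) = 93 + \left(49 - 170\right) = 93 - 121 = -28$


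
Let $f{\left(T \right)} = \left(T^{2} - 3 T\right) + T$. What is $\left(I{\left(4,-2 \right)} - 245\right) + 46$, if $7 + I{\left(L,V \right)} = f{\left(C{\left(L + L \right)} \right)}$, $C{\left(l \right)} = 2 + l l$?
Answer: $4018$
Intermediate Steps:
$C{\left(l \right)} = 2 + l^{2}$
$f{\left(T \right)} = T^{2} - 2 T$
$I{\left(L,V \right)} = -7 + 4 L^{2} \left(2 + 4 L^{2}\right)$ ($I{\left(L,V \right)} = -7 + \left(2 + \left(L + L\right)^{2}\right) \left(-2 + \left(2 + \left(L + L\right)^{2}\right)\right) = -7 + \left(2 + \left(2 L\right)^{2}\right) \left(-2 + \left(2 + \left(2 L\right)^{2}\right)\right) = -7 + \left(2 + 4 L^{2}\right) \left(-2 + \left(2 + 4 L^{2}\right)\right) = -7 + \left(2 + 4 L^{2}\right) 4 L^{2} = -7 + 4 L^{2} \left(2 + 4 L^{2}\right)$)
$\left(I{\left(4,-2 \right)} - 245\right) + 46 = \left(\left(-7 + 8 \cdot 4^{2} + 16 \cdot 4^{4}\right) - 245\right) + 46 = \left(\left(-7 + 8 \cdot 16 + 16 \cdot 256\right) - 245\right) + 46 = \left(\left(-7 + 128 + 4096\right) - 245\right) + 46 = \left(4217 - 245\right) + 46 = 3972 + 46 = 4018$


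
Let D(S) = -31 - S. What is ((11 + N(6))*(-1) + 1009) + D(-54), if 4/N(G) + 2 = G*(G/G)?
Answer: 1020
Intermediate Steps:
N(G) = 4/(-2 + G) (N(G) = 4/(-2 + G*(G/G)) = 4/(-2 + G*1) = 4/(-2 + G))
((11 + N(6))*(-1) + 1009) + D(-54) = ((11 + 4/(-2 + 6))*(-1) + 1009) + (-31 - 1*(-54)) = ((11 + 4/4)*(-1) + 1009) + (-31 + 54) = ((11 + 4*(¼))*(-1) + 1009) + 23 = ((11 + 1)*(-1) + 1009) + 23 = (12*(-1) + 1009) + 23 = (-12 + 1009) + 23 = 997 + 23 = 1020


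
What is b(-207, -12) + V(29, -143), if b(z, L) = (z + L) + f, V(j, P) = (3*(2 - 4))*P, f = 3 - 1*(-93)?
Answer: 735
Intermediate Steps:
f = 96 (f = 3 + 93 = 96)
V(j, P) = -6*P (V(j, P) = (3*(-2))*P = -6*P)
b(z, L) = 96 + L + z (b(z, L) = (z + L) + 96 = (L + z) + 96 = 96 + L + z)
b(-207, -12) + V(29, -143) = (96 - 12 - 207) - 6*(-143) = -123 + 858 = 735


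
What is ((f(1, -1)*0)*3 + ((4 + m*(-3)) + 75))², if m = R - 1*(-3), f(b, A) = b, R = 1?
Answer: 4489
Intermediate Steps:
m = 4 (m = 1 - 1*(-3) = 1 + 3 = 4)
((f(1, -1)*0)*3 + ((4 + m*(-3)) + 75))² = ((1*0)*3 + ((4 + 4*(-3)) + 75))² = (0*3 + ((4 - 12) + 75))² = (0 + (-8 + 75))² = (0 + 67)² = 67² = 4489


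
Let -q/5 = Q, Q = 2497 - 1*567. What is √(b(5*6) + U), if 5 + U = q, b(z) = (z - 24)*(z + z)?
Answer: 13*I*√55 ≈ 96.411*I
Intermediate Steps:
b(z) = 2*z*(-24 + z) (b(z) = (-24 + z)*(2*z) = 2*z*(-24 + z))
Q = 1930 (Q = 2497 - 567 = 1930)
q = -9650 (q = -5*1930 = -9650)
U = -9655 (U = -5 - 9650 = -9655)
√(b(5*6) + U) = √(2*(5*6)*(-24 + 5*6) - 9655) = √(2*30*(-24 + 30) - 9655) = √(2*30*6 - 9655) = √(360 - 9655) = √(-9295) = 13*I*√55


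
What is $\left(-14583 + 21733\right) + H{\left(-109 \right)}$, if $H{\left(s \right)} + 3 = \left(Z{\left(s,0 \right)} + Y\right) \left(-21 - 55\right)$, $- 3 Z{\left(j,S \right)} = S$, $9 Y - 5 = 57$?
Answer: $\frac{59611}{9} \approx 6623.4$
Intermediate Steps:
$Y = \frac{62}{9}$ ($Y = \frac{5}{9} + \frac{1}{9} \cdot 57 = \frac{5}{9} + \frac{19}{3} = \frac{62}{9} \approx 6.8889$)
$Z{\left(j,S \right)} = - \frac{S}{3}$
$H{\left(s \right)} = - \frac{4739}{9}$ ($H{\left(s \right)} = -3 + \left(\left(- \frac{1}{3}\right) 0 + \frac{62}{9}\right) \left(-21 - 55\right) = -3 + \left(0 + \frac{62}{9}\right) \left(-76\right) = -3 + \frac{62}{9} \left(-76\right) = -3 - \frac{4712}{9} = - \frac{4739}{9}$)
$\left(-14583 + 21733\right) + H{\left(-109 \right)} = \left(-14583 + 21733\right) - \frac{4739}{9} = 7150 - \frac{4739}{9} = \frac{59611}{9}$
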